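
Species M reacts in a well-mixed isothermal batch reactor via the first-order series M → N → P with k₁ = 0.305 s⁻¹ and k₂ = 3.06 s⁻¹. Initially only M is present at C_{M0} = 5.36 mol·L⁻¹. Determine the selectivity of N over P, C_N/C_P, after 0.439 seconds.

The intermediate concentration in a first-order A→B→C sequence is C_N = k₁C_{M0}(e^(−k₁t) − e^(−k₂t))/(k₂−k₁).
e^(−k₁t) = e^(−0.305×0.439) = e^(−0.1339) = 0.8747; e^(−k₂t) = e^(−1.343) = 0.2610.
C_N = 0.305×5.36/(3.06−0.305) × (0.8747−0.2610) = 0.5934×0.6137 = 0.3642 mol·L⁻¹.
C_M = C_{M0}e^(−k₁t) = 4.688 mol·L⁻¹, so C_P = C_{M0}−C_M−C_N = 0.3075 mol·L⁻¹; C_N/C_P = 1.18.

1.18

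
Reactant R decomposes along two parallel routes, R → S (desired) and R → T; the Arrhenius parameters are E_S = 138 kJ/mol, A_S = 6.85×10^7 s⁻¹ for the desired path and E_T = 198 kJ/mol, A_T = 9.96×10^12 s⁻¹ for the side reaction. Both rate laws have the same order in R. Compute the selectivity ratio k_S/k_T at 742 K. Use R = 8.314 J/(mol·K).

0.115

k_S/k_T = (A_S/A_T)·exp[−(E_S−E_T)/(RT)] = (A_S/A_T)·exp[(E_T−E_S)/(RT)].
(E_T−E_S)/(RT) = (198−138)×10³/(8.314×742) = 60000/6169 = 9.726.
k_S/k_T = (6.85×10^7/9.96×10^12)·exp(9.726) = 6.878×10^-6 × 16749 = 0.115.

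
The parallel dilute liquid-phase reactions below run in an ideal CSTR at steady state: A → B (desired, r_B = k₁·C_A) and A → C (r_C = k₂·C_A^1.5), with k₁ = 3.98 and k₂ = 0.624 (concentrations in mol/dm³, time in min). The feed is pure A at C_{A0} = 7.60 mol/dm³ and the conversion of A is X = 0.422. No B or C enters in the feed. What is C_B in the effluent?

2.41 mol/dm³

Exit C_A = C_{A0}(1−X) = 7.60×0.578 = 4.393 mol/dm³.
Rates in a CSTR are evaluated at the outlet concentration: r_B = 3.98×4.393 = 17.48, r_C = 0.624×4.393^1.5 = 5.745.
Fraction of consumed A going to B: r_B/(r_B+r_C) = 0.7527.
C_B = 0.7527·C_{A0}·X = 0.7527×7.60×0.422 = 2.41 mol/dm³.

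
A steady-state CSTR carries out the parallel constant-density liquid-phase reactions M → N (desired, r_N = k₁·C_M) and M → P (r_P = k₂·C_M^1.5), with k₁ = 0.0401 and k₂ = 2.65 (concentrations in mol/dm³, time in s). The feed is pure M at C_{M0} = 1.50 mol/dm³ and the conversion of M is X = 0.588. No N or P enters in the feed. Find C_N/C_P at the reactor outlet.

0.0192

Exit C_M = C_{M0}(1−X) = 1.50×0.412 = 0.6180 mol/dm³.
Rates in a CSTR are evaluated at the outlet concentration: r_N = 0.0401×0.6180 = 0.02478, r_P = 2.65×0.6180^1.5 = 1.287.
Overall selectivity = C_N/C_P = r_Nτ/(r_Pτ) = r_N/r_P = 0.0192.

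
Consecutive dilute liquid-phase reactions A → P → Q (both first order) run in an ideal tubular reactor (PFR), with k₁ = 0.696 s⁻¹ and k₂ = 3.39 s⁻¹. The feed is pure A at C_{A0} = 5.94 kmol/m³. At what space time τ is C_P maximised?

0.588 s

The intermediate peaks when r₁ = r₂, i.e. k₁e^(−k₁τ) = k₂e^(−k₂τ), giving τ_opt = ln(k₂/k₁)/(k₂−k₁).
= ln(3.39/0.696)/(3.39−0.696) = ln(4.871)/2.694 = 1.583/2.694 = 0.588 s.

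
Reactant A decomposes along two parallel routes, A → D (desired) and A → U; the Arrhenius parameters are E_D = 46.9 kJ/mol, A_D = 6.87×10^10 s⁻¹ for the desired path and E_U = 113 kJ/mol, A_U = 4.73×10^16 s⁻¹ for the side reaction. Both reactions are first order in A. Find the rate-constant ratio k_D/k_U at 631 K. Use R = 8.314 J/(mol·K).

0.431

Since both paths have the same order in A, the concentration cancels and S_{D/U} = k_D/k_U = (A_D/A_U)·exp[(E_U−E_D)/(RT)].
(E_U−E_D)/(RT) = (113−46.9)×10³/(8.314×631) = 66100/5246 = 12.60.
k_D/k_U = (6.87×10^10/4.73×10^16)·exp(12.60) = 1.452×10^-6 × 2.965×10^5 = 0.431.
Since E_D < E_U, lowering the temperature improves selectivity toward D.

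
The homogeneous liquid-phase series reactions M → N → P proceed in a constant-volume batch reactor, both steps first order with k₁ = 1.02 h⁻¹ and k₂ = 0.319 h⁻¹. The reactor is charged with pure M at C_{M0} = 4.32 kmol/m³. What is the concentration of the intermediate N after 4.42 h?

The intermediate concentration in a first-order A→B→C sequence is C_N = k₁C_{M0}(e^(−k₁t) − e^(−k₂t))/(k₂−k₁).
e^(−k₁t) = e^(−1.02×4.42) = e^(−4.508) = 0.01102; e^(−k₂t) = e^(−1.410) = 0.2441.
C_N = 1.02×4.32/(0.319−1.02) × (0.01102−0.2441) = (-6.286)×(-0.2331) = 1.465 kmol/m³.

1.47 kmol/m³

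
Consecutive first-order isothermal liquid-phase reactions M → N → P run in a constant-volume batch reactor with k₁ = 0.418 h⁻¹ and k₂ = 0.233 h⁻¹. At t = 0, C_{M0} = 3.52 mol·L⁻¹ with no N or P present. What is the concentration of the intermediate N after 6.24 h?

1.27 mol·L⁻¹

The intermediate concentration in a first-order A→B→C sequence is C_N = k₁C_{M0}(e^(−k₁t) − e^(−k₂t))/(k₂−k₁).
e^(−k₁t) = e^(−0.418×6.24) = e^(−2.608) = 0.07366; e^(−k₂t) = e^(−1.454) = 0.2337.
C_N = 0.418×3.52/(0.233−0.418) × (0.07366−0.2337) = (-7.953)×(-0.1600) = 1.272 mol·L⁻¹.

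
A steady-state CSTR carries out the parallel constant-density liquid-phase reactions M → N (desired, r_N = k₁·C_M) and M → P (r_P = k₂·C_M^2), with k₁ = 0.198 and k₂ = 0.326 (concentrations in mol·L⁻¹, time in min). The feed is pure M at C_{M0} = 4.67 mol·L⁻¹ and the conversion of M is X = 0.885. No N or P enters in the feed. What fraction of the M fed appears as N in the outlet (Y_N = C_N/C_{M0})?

0.470

Exit C_M = C_{M0}(1−X) = 4.67×0.115 = 0.5370 mol·L⁻¹.
In a CSTR the entire volume is at exit conditions, so r_N = 0.198×0.5370 = 0.1063 and r_P = 0.326×0.5370^2 = 0.09403.
Fraction of consumed M going to N: r_N/(r_N+r_P) = 0.5307.
C_N = 0.5307·C_{M0}·X = 0.5307×4.67×0.885 = 2.19 mol·L⁻¹; Y_N = C_N/C_{M0} = 0.470.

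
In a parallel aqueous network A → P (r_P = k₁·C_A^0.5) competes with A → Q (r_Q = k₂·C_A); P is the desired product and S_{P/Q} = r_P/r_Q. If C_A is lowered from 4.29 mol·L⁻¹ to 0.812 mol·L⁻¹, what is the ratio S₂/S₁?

2.30

S_{P/Q} = (k₁/k₂)·C_A^-0.5, so S₂/S₁ = (C_{A,2}/C_{A,1})^-0.5.
= (0.812/4.29)^(-0.5) = (0.1893)^(-0.5) = 2.30.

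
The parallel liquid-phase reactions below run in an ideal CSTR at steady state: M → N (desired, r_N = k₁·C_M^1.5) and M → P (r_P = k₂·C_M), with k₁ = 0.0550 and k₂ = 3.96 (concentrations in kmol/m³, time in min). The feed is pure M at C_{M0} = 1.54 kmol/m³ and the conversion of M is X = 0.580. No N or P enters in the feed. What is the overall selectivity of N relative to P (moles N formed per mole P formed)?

Exit C_M = C_{M0}(1−X) = 1.54×0.420 = 0.6468 kmol/m³.
Rates in a CSTR are evaluated at the outlet concentration: r_N = 0.0550×0.6468^1.5 = 0.02861, r_P = 3.96×0.6468 = 2.561.
Overall selectivity = C_N/C_P = r_Nτ/(r_Pτ) = r_N/r_P = 0.0112.

0.0112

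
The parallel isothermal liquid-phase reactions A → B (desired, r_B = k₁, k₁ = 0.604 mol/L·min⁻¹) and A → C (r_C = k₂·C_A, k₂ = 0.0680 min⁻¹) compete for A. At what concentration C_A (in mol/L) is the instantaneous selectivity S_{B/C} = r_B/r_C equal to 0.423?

S_{B/C} = (k₁/k₂)·C_A⁻¹ ⇒ C_A = (S·k₂/k₁)^(-1).
= (0.423×0.0680/0.604)^(-1) = (0.04762)^(-1) = 21.0 mol/L.

21.0 mol/L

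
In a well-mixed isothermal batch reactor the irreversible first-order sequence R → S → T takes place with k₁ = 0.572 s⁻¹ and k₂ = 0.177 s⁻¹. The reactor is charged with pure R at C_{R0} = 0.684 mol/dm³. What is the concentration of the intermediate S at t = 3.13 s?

0.404 mol/dm³

Solving the coupled first-order balances gives C_S(t) = [k₁/(k₂−k₁)]·C_{R0}·(e^(−k₁t) − e^(−k₂t)).
e^(−k₁t) = e^(−0.572×3.13) = e^(−1.790) = 0.1669; e^(−k₂t) = e^(−0.5540) = 0.5746.
C_S = 0.572×0.684/(0.177−0.572) × (0.1669−0.5746) = (-0.9905)×(-0.4077) = 0.4039 mol/dm³.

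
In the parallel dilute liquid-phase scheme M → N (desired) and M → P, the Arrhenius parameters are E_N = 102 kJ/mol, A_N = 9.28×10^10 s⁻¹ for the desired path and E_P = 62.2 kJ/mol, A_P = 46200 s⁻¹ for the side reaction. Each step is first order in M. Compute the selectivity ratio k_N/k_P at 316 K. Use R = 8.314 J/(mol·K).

0.529

k_N/k_P = (A_N/A_P)·exp[−(E_N−E_P)/(RT)] = (A_N/A_P)·exp[(E_P−E_N)/(RT)].
(E_P−E_N)/(RT) = (62.2−102)×10³/(8.314×316) = -39800/2627 = -15.15.
k_N/k_P = (9.28×10^10/46200)·exp(-15.15) = 2.009×10^6 × 2.635×10^-7 = 0.529.
Since E_N > E_P, raising the temperature improves selectivity toward N.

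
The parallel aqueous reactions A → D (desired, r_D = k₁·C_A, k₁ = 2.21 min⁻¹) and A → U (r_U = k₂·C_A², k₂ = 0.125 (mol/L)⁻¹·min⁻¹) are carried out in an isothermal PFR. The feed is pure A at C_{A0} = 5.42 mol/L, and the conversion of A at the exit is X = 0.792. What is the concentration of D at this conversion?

C_A = C_{A0}(1−X) = 1.127 mol/L.
Along a PFR/batch, dC_D/dC_A = −r_D/(r_D+r_U) = −k₁/(k₁+k₂·C_A).
Integrating from C_{A0} to C_A: C_D = (2.21/0.125)·ln[(2.21+0.125·5.42)/(2.21+0.125·1.13)] = 17.68·ln(2.888/2.351) = 3.635 mol/L.

3.63 mol/L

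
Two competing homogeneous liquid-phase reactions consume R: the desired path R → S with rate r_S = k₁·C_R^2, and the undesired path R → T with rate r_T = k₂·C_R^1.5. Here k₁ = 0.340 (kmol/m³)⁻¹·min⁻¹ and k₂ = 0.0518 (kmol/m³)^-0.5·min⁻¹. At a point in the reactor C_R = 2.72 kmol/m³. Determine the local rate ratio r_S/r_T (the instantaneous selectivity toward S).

S_{S/T} = r_S/r_T = (k₁·C_R^2)/(k₂·C_R^1.5) = (k₁/k₂)·C_R^0.5.
= (0.340×2.720^2) / (0.0518×2.720^1.5) = 2.515/0.2324 = 10.8.
Since the desired path is higher order in R, keeping C_R high (PFR or concentrated feed) favours S.

10.8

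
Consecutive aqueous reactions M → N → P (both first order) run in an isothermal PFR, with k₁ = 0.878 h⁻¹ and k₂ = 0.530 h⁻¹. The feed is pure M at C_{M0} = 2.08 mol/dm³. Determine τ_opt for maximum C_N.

1.45 h

The intermediate peaks when r₁ = r₂, i.e. k₁e^(−k₁τ) = k₂e^(−k₂τ), giving τ_opt = ln(k₂/k₁)/(k₂−k₁).
= ln(0.530/0.878)/(0.530−0.878) = ln(0.6036)/-0.3480 = -0.5048/-0.3480 = 1.45 h.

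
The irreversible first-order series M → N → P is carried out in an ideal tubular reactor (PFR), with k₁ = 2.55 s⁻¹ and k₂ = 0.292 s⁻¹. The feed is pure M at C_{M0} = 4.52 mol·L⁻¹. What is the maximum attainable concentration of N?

3.42 mol·L⁻¹

At the optimum, C_{N,max}/C_{M0} = (k₁/k₂)^[k₂/(k₂−k₁)].
= (2.55/0.292)^(0.292/(0.292−2.55)) = (8.733)^(-0.1293) = 0.7556.
C_{N,max} = 0.7556×4.52 = 3.42 mol·L⁻¹.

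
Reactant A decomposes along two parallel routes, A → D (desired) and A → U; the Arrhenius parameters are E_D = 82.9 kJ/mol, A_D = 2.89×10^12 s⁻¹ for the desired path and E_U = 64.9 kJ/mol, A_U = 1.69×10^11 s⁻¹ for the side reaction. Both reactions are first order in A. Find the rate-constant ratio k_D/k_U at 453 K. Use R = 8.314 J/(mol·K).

Since both paths have the same order in A, the concentration cancels and S_{D/U} = k_D/k_U = (A_D/A_U)·exp[(E_U−E_D)/(RT)].
(E_U−E_D)/(RT) = (64.9−82.9)×10³/(8.314×453) = -18000/3766 = -4.779.
k_D/k_U = (2.89×10^12/1.69×10^11)·exp(-4.779) = 17.10 × 0.008402 = 0.144.
Since E_D > E_U, raising the temperature improves selectivity toward D.

0.144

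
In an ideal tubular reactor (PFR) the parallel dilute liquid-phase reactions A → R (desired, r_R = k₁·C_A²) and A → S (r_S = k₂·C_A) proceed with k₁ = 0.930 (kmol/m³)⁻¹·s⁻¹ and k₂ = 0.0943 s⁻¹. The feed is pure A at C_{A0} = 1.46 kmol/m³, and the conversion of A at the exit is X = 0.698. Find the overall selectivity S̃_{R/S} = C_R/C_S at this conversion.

C_A = C_{A0}(1−X) = 0.4409 kmol/m³.
Along a PFR/batch, dC_S/dC_A = −r_S/(r_R+r_S) = −k₂/(k₂+k₁·C_A).
Integrating from C_{A0} to C_A: C_S = (0.0943/0.930)·ln[(0.0943+0.930·1.46)/(0.0943+0.930·0.441)] = 0.1014·ln(1.452/0.5044) = 0.1072 kmol/m³.
Then C_R = (C_{A0}−C_A) − C_S = 1.019 − 0.1072 = 0.9119 kmol/m³.
S̃_{R/S} = C_R/C_S = 0.9119/0.1072 = 8.50.

8.50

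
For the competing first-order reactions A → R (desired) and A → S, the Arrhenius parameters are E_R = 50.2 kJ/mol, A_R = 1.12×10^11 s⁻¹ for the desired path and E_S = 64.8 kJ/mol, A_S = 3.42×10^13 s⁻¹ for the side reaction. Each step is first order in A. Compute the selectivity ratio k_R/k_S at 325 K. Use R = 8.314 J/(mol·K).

0.727

k_R/k_S = (A_R/A_S)·exp[−(E_R−E_S)/(RT)] = (A_R/A_S)·exp[(E_S−E_R)/(RT)].
(E_S−E_R)/(RT) = (64.8−50.2)×10³/(8.314×325) = 14600/2702 = 5.403.
k_R/k_S = (1.12×10^11/3.42×10^13)·exp(5.403) = 0.003275 × 222.1 = 0.727.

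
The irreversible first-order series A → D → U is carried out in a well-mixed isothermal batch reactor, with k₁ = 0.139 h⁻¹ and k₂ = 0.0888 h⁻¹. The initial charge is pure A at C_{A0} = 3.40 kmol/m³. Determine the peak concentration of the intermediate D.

At the optimum, C_{D,max}/C_{A0} = (k₁/k₂)^[k₂/(k₂−k₁)].
= (0.139/0.0888)^(0.0888/(0.0888−0.139)) = (1.565)^(-1.769) = 0.4527.
C_{D,max} = 0.4527×3.40 = 1.54 kmol/m³.

1.54 kmol/m³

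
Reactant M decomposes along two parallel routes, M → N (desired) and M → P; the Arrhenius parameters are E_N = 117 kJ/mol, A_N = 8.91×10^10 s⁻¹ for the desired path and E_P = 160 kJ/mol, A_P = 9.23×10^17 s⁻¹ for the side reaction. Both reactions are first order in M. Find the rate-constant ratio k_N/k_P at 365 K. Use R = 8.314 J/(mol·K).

Since both paths have the same order in M, the concentration cancels and S_{N/P} = k_N/k_P = (A_N/A_P)·exp[(E_P−E_N)/(RT)].
(E_P−E_N)/(RT) = (160−117)×10³/(8.314×365) = 43000/3035 = 14.17.
k_N/k_P = (8.91×10^10/9.23×10^17)·exp(14.17) = 9.653×10^-8 × 1.425×10^6 = 0.138.

0.138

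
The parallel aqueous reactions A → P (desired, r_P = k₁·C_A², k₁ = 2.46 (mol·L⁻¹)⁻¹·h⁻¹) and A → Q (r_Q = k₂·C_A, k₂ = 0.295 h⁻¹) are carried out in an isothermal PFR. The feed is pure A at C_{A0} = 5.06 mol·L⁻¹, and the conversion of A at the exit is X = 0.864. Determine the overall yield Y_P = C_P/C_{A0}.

0.820

C_A = C_{A0}(1−X) = 0.6882 mol·L⁻¹.
Along a PFR/batch, dC_Q/dC_A = −r_Q/(r_P+r_Q) = −k₂/(k₂+k₁·C_A).
Integrating from C_{A0} to C_A: C_Q = (0.295/2.46)·ln[(0.295+2.46·5.06)/(0.295+2.46·0.688)] = 0.1199·ln(12.74/1.988) = 0.2228 mol·L⁻¹.
Then C_P = (C_{A0}−C_A) − C_Q = 4.372 − 0.2228 = 4.149 mol·L⁻¹.
Y_P = C_P/C_{A0} = 4.149/5.06 = 0.820.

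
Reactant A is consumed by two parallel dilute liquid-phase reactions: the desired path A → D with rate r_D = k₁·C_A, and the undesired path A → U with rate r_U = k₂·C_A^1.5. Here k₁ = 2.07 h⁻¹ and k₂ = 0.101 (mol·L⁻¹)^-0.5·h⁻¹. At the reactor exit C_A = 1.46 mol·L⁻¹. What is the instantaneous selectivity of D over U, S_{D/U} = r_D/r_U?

17.0

S_{D/U} = r_D/r_U = (k₁·C_A)/(k₂·C_A^1.5) = (k₁/k₂)·C_A^-0.5.
= (2.07×1.460) / (0.101×1.460^1.5) = 3.022/0.1782 = 17.0.
The undesired path is higher order in A, so low C_A (CSTR or dilute feed) favours D.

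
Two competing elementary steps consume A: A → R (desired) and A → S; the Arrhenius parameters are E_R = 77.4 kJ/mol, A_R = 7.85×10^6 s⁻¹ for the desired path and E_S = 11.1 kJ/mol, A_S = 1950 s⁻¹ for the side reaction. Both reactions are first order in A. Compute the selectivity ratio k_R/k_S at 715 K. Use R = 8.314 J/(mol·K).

0.0577

Since both paths have the same order in A, the concentration cancels and S_{R/S} = k_R/k_S = (A_R/A_S)·exp[(E_S−E_R)/(RT)].
(E_S−E_R)/(RT) = (11.1−77.4)×10³/(8.314×715) = -66300/5945 = -11.15.
k_R/k_S = (7.85×10^6/1950)·exp(-11.15) = 4026 × 1.433×10^-5 = 0.0577.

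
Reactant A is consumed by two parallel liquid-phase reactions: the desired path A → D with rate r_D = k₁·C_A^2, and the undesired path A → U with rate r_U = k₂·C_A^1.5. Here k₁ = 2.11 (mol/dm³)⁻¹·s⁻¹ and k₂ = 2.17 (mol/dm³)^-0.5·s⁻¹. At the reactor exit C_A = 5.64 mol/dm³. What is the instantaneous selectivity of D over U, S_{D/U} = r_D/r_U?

2.31

S_{D/U} = r_D/r_U = (k₁·C_A^2)/(k₂·C_A^1.5) = (k₁/k₂)·C_A^0.5.
= (2.11×5.640^2) / (2.17×5.640^1.5) = 67.12/29.07 = 2.31.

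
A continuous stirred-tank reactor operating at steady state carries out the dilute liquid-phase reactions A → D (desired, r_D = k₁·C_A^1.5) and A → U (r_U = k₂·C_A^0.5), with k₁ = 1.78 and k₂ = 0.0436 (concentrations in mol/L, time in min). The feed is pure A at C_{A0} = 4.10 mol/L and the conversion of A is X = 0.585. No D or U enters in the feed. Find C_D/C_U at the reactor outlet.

69.5

Exit C_A = C_{A0}(1−X) = 4.10×0.415 = 1.702 mol/L.
Rates in a CSTR are evaluated at the outlet concentration: r_D = 1.78×1.702^1.5 = 3.951, r_U = 0.0436×1.702^0.5 = 0.05687.
Overall selectivity = C_D/C_U = r_Dτ/(r_Uτ) = r_D/r_U = 69.5.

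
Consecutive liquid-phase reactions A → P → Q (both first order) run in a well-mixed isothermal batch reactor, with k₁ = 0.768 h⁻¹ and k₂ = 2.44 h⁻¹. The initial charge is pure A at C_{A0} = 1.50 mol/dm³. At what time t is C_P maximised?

0.691 h

For first-order series the maximum of C_P occurs at t_opt = ln(k₂/k₁)/(k₂−k₁).
= ln(2.44/0.768)/(2.44−0.768) = ln(3.177)/1.672 = 1.156/1.672 = 0.691 h.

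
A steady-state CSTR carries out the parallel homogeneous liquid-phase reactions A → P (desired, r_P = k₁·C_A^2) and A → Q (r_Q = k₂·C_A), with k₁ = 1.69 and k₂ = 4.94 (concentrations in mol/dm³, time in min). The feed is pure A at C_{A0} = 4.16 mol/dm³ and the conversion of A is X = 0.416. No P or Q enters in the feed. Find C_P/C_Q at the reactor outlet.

Exit C_A = C_{A0}(1−X) = 4.16×0.584 = 2.429 mol/dm³.
In a CSTR the entire volume is at exit conditions, so r_P = 1.69×2.429^2 = 9.975 and r_Q = 4.94×2.429 = 12.00.
Overall selectivity = C_P/C_Q = r_Pτ/(r_Qτ) = r_P/r_Q = 0.831.

0.831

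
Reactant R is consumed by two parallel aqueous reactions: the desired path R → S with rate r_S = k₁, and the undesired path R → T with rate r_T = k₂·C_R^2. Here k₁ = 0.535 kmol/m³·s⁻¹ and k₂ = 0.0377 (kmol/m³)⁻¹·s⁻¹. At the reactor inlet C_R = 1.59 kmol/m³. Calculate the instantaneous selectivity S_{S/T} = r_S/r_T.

5.61

S_{S/T} = r_S/r_T = (k₁)/(k₂·C_R^2) = (k₁/k₂)·C_R^-2.
= (0.535) / (0.0377×1.590^2) = 0.5350/0.09531 = 5.61.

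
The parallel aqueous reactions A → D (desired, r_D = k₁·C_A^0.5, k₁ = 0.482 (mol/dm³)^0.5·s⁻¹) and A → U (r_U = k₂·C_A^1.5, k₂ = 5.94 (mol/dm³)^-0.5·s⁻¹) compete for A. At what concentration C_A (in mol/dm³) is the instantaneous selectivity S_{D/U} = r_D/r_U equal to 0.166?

0.489 mol/dm³

S_{D/U} = (k₁/k₂)·C_A⁻¹ ⇒ C_A = (S·k₂/k₁)^(-1).
= (0.166×5.94/0.482)^(-1) = (2.046)^(-1) = 0.489 mol/dm³.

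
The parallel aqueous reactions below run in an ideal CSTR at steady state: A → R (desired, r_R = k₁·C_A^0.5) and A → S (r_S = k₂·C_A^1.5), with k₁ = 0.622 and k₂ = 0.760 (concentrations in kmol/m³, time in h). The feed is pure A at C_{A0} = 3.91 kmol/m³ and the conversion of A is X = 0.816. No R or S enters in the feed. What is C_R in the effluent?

Exit C_A = C_{A0}(1−X) = 3.91×0.184 = 0.7194 kmol/m³.
In a CSTR the entire volume is at exit conditions, so r_R = 0.622×0.7194^0.5 = 0.5276 and r_S = 0.760×0.7194^1.5 = 0.4638.
Fraction of consumed A going to R: r_R/(r_R+r_S) = 0.5322.
C_R = 0.5322·C_{A0}·X = 0.5322×3.91×0.816 = 1.70 kmol/m³.

1.70 kmol/m³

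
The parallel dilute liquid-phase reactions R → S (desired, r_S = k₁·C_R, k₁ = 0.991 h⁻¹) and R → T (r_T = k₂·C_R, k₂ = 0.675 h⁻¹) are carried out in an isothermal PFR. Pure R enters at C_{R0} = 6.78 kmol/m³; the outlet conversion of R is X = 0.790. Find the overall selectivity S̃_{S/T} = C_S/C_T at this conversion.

1.47

C_R = C_{R0}(1−X) = 1.424 kmol/m³.
Both paths are first order in R, so the instantaneous fraction to S is constant: dC_S/d(−C_R) = k₁/(k₁+k₂) = 0.5948.
C_S = 0.5948·(C_{R0}−C_R) = 0.5948×5.356 = 3.19 kmol/m³.
C_T = (C_{R0}−C_R)−C_S = 2.170 kmol/m³; S̃_{S/T} = 3.186/2.170 = 1.47.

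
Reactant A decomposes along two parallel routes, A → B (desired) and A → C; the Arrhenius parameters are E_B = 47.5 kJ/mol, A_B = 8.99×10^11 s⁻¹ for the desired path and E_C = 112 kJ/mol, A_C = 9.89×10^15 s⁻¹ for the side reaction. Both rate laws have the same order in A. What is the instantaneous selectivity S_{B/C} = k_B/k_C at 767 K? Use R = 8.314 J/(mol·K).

2.25

k_B/k_C = (A_B/A_C)·exp[−(E_B−E_C)/(RT)] = (A_B/A_C)·exp[(E_C−E_B)/(RT)].
(E_C−E_B)/(RT) = (112−47.5)×10³/(8.314×767) = 64500/6377 = 10.11.
k_B/k_C = (8.99×10^11/9.89×10^15)·exp(10.11) = 9.090×10^-5 × 24704 = 2.25.
Since E_B < E_C, lowering the temperature improves selectivity toward B.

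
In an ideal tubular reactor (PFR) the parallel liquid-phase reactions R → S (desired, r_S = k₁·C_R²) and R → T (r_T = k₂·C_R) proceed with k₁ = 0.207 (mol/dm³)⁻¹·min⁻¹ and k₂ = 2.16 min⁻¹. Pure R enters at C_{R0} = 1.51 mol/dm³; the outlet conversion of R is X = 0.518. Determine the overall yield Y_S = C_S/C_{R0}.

0.0500

C_R = C_{R0}(1−X) = 0.7278 mol/dm³.
Along a PFR/batch, dC_T/dC_R = −r_T/(r_S+r_T) = −k₂/(k₂+k₁·C_R).
Integrating from C_{R0} to C_R: C_T = (2.16/0.207)·ln[(2.16+0.207·1.51)/(2.16+0.207·0.728)] = 10.43·ln(2.473/2.311) = 0.7067 mol/dm³.
Then C_S = (C_{R0}−C_R) − C_T = 0.7822 − 0.7067 = 0.07548 mol/dm³.
Y_S = C_S/C_{R0} = 0.07548/1.51 = 0.0500.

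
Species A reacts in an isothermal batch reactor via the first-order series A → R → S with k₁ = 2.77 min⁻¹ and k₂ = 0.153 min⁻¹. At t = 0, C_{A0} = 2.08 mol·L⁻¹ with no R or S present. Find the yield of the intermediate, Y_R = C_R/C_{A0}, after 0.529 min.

0.732

Solving the coupled first-order balances gives C_R(t) = [k₁/(k₂−k₁)]·C_{A0}·(e^(−k₁t) − e^(−k₂t)).
e^(−k₁t) = e^(−2.77×0.529) = e^(−1.465) = 0.2310; e^(−k₂t) = e^(−0.08094) = 0.9223.
C_R = 2.77×2.08/(0.153−2.77) × (0.2310−0.9223) = (-2.202)×(-0.6913) = 1.522 mol·L⁻¹.
Y_R = C_R/C_{A0} = 1.522/2.08 = 0.732.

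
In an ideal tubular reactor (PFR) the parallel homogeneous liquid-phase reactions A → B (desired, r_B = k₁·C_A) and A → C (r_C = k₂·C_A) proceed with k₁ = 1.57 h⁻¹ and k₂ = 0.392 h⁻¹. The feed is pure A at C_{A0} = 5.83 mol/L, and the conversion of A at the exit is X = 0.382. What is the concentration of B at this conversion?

C_A = C_{A0}(1−X) = 3.603 mol/L.
Both paths are first order in A, so the instantaneous fraction to B is constant: dC_B/d(−C_A) = k₁/(k₁+k₂) = 0.8002.
C_B = 0.8002·(C_{A0}−C_A) = 0.8002×2.227 = 1.78 mol/L.

1.78 mol/L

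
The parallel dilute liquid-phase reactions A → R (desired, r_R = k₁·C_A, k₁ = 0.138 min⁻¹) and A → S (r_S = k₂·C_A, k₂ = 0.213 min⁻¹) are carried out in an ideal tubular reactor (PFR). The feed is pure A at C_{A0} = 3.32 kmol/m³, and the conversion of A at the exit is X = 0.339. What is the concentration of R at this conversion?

0.442 kmol/m³

C_A = C_{A0}(1−X) = 2.195 kmol/m³.
Both paths are first order in A, so the instantaneous fraction to R is constant: dC_R/d(−C_A) = k₁/(k₁+k₂) = 0.3932.
C_R = 0.3932·(C_{A0}−C_A) = 0.3932×1.125 = 0.442 kmol/m³.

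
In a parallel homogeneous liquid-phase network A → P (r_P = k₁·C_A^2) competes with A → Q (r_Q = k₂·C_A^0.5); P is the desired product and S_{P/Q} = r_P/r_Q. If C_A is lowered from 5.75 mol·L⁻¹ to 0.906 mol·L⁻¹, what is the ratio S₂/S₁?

S_{P/Q} = (k₁/k₂)·C_A^1.5, so S₂/S₁ = (C_{A,2}/C_{A,1})^1.5.
= (0.906/5.75)^1.5 = (0.1576)^1.5 = 0.0625.
Selectivity toward P falls as C_A falls — high-concentration operation is favoured.

0.0625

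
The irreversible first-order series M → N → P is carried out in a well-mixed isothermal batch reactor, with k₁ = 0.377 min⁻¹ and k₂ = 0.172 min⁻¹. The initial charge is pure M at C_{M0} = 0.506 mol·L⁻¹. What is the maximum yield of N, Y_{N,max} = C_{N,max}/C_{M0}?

At the optimum, C_{N,max}/C_{M0} = (k₁/k₂)^[k₂/(k₂−k₁)].
= (0.377/0.172)^(0.172/(0.172−0.377)) = (2.192)^(-0.8390) = 0.5177.

0.518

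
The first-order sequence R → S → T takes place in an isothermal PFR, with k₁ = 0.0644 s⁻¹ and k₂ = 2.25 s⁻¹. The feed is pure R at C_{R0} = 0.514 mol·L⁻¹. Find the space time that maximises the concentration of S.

Setting dC_S/dτ = 0 gives τ_opt = ln(k₂/k₁)/(k₂−k₁).
= ln(2.25/0.0644)/(2.25−0.0644) = ln(34.94)/2.186 = 3.554/2.186 = 1.63 s.

1.63 s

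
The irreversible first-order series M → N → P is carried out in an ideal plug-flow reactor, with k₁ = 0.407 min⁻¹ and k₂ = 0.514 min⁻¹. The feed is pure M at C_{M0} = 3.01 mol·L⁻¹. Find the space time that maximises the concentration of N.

2.18 min

For first-order series the maximum of C_N occurs at τ_opt = ln(k₂/k₁)/(k₂−k₁).
= ln(0.514/0.407)/(0.514−0.407) = ln(1.263)/0.1070 = 0.2334/0.1070 = 2.18 min.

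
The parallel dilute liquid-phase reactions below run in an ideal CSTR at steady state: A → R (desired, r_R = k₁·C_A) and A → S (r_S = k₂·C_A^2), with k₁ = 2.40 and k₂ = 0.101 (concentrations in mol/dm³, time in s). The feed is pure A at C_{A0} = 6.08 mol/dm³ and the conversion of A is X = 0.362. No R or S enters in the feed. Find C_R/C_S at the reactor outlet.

6.13

Exit C_A = C_{A0}(1−X) = 6.08×0.638 = 3.879 mol/dm³.
In a CSTR the entire volume is at exit conditions, so r_R = 2.40×3.879 = 9.310 and r_S = 0.101×3.879^2 = 1.520.
Overall selectivity = C_R/C_S = r_Rτ/(r_Sτ) = r_R/r_S = 6.13.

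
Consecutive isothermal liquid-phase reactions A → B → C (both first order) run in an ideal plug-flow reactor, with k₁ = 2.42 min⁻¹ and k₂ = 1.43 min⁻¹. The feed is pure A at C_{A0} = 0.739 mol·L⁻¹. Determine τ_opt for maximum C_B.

0.531 min

The intermediate peaks when r₁ = r₂, i.e. k₁e^(−k₁τ) = k₂e^(−k₂τ), giving τ_opt = ln(k₂/k₁)/(k₂−k₁).
= ln(1.43/2.42)/(1.43−2.42) = ln(0.5909)/-0.9900 = -0.5261/-0.9900 = 0.531 min.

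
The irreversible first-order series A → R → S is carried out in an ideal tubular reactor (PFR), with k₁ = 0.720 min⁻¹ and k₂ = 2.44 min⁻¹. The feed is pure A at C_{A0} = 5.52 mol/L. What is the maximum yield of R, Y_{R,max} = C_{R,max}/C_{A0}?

For a first-order series the maximum intermediate yield is C_{R,max}/C_{A0} = (k₁/k₂)^[k₂/(k₂−k₁)].
= (0.720/2.44)^(2.44/(2.44−0.720)) = (0.2951)^(1.419) = 0.1770.

0.177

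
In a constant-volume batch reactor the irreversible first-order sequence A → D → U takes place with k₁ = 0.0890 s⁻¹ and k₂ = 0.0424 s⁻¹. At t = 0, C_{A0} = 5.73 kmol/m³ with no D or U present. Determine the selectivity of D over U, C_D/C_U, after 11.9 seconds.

Solving the coupled first-order balances gives C_D(t) = [k₁/(k₂−k₁)]·C_{A0}·(e^(−k₁t) − e^(−k₂t)).
e^(−k₁t) = e^(−0.0890×11.9) = e^(−1.059) = 0.3468; e^(−k₂t) = e^(−0.5046) = 0.6038.
C_D = 0.0890×5.73/(0.0424−0.0890) × (0.3468−0.6038) = (-10.94)×(-0.2570) = 2.813 kmol/m³.
C_A = C_{A0}e^(−k₁t) = 1.987 kmol/m³, so C_U = C_{A0}−C_A−C_D = 0.9305 kmol/m³; C_D/C_U = 3.02.

3.02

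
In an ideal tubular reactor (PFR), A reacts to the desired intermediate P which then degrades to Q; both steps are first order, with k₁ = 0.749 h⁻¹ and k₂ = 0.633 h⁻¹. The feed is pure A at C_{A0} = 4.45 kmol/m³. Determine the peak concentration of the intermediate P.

1.78 kmol/m³

For a first-order series the maximum intermediate yield is C_{P,max}/C_{A0} = (k₁/k₂)^[k₂/(k₂−k₁)].
= (0.749/0.633)^(0.633/(0.633−0.749)) = (1.183)^(-5.457) = 0.3992.
C_{P,max} = 0.3992×4.45 = 1.78 kmol/m³.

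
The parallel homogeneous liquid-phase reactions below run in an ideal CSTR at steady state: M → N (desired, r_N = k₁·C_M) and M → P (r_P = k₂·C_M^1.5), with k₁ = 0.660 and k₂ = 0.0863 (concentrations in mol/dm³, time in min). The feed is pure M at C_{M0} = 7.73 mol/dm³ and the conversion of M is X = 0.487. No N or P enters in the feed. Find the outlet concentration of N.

Exit C_M = C_{M0}(1−X) = 7.73×0.513 = 3.965 mol/dm³.
Rates in a CSTR are evaluated at the outlet concentration: r_N = 0.660×3.965 = 2.617, r_P = 0.0863×3.965^1.5 = 0.6815.
Fraction of consumed M going to N: r_N/(r_N+r_P) = 0.7934.
C_N = 0.7934·C_{M0}·X = 0.7934×7.73×0.487 = 2.99 mol/dm³.

2.99 mol/dm³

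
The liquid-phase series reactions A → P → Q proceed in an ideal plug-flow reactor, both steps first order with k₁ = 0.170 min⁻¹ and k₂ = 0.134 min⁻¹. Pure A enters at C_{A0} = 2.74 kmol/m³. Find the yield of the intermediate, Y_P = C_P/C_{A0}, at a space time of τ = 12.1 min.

0.330

Solving the coupled first-order balances gives C_P(τ) = [k₁/(k₂−k₁)]·C_{A0}·(e^(−k₁τ) − e^(−k₂τ)).
e^(−k₁τ) = e^(−0.170×12.1) = e^(−2.057) = 0.1278; e^(−k₂τ) = e^(−1.621) = 0.1976.
C_P = 0.170×2.74/(0.134−0.170) × (0.1278−0.1976) = (-12.94)×(-0.06978) = 0.9029 kmol/m³.
Y_P = C_P/C_{A0} = 0.9029/2.74 = 0.330.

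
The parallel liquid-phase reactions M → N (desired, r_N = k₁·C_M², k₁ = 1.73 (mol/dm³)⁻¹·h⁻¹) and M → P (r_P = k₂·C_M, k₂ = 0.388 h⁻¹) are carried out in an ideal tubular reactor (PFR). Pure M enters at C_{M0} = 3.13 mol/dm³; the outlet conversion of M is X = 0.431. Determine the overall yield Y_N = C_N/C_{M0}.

C_M = C_{M0}(1−X) = 1.781 mol/dm³.
Along a PFR/batch, dC_P/dC_M = −r_P/(r_N+r_P) = −k₂/(k₂+k₁·C_M).
Integrating from C_{M0} to C_M: C_P = (0.388/1.73)·ln[(0.388+1.73·3.13)/(0.388+1.73·1.78)] = 0.2243·ln(5.803/3.469) = 0.1154 mol/dm³.
Then C_N = (C_{M0}−C_M) − C_P = 1.349 − 0.1154 = 1.234 mol/dm³.
Y_N = C_N/C_{M0} = 1.234/3.13 = 0.394.

0.394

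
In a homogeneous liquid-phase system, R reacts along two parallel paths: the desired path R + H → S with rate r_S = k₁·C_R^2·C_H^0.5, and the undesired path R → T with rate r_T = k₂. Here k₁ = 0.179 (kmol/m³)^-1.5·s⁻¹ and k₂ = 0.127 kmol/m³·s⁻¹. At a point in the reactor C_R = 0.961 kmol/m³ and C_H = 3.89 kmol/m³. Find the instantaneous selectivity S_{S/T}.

2.57

S_{S/T} = r_S/r_T = (k₁·C_R^2·C_H^0.5)/(k₂) = (k₁/k₂)·C_R^2·C_H^0.5.
= (0.179×0.9610^2×3.890^0.5) / (0.127) = 0.3260/0.1270 = 2.57.
Since the desired path is higher order in R, keeping C_R high (PFR or concentrated feed) favours S.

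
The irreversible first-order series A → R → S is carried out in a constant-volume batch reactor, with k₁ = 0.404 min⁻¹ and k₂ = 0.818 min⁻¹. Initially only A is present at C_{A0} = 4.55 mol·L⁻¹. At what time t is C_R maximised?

The intermediate peaks when r₁ = r₂, i.e. k₁e^(−k₁t) = k₂e^(−k₂t), giving t_opt = ln(k₂/k₁)/(k₂−k₁).
= ln(0.818/0.404)/(0.818−0.404) = ln(2.025)/0.4140 = 0.7054/0.4140 = 1.70 min.

1.70 min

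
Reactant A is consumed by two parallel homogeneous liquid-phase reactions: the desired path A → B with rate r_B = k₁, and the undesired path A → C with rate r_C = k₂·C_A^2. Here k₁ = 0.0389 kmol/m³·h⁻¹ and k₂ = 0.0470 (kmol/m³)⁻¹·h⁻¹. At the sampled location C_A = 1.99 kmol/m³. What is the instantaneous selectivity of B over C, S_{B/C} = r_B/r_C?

0.209

S_{B/C} = r_B/r_C = (k₁)/(k₂·C_A^2) = (k₁/k₂)·C_A^-2.
= (0.0389) / (0.0470×1.990^2) = 0.03890/0.1861 = 0.209.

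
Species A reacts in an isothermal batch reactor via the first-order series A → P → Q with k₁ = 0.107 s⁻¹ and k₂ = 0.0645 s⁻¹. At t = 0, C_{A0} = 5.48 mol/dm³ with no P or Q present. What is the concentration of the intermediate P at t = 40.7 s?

Solving the coupled first-order balances gives C_P(t) = [k₁/(k₂−k₁)]·C_{A0}·(e^(−k₁t) − e^(−k₂t)).
e^(−k₁t) = e^(−0.107×40.7) = e^(−4.355) = 0.01284; e^(−k₂t) = e^(−2.625) = 0.07243.
C_P = 0.107×5.48/(0.0645−0.107) × (0.01284−0.07243) = (-13.80)×(-0.05959) = 0.8221 mol/dm³.

0.822 mol/dm³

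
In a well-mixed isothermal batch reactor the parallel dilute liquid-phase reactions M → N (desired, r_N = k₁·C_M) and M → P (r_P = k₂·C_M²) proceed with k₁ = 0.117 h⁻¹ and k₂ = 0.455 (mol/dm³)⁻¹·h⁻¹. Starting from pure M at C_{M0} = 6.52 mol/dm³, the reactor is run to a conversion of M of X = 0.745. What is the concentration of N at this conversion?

0.324 mol/dm³

C_M = C_{M0}(1−X) = 1.663 mol/dm³.
Along a PFR/batch, dC_N/dC_M = −r_N/(r_N+r_P) = −k₁/(k₁+k₂·C_M).
Integrating from C_{M0} to C_M: C_N = (0.117/0.455)·ln[(0.117+0.455·6.52)/(0.117+0.455·1.66)] = 0.2571·ln(3.084/0.8735) = 0.3244 mol/dm³.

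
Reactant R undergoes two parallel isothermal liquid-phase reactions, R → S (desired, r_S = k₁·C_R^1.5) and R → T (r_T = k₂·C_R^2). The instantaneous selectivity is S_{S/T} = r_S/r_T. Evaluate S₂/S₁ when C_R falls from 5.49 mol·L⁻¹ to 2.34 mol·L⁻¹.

S_{S/T} = (k₁/k₂)·C_R^-0.5, so S₂/S₁ = (C_{R,2}/C_{R,1})^-0.5.
= (2.34/5.49)^(-0.5) = (0.4262)^(-0.5) = 1.53.
Selectivity toward S rises as C_R falls — low-concentration operation is favoured.

1.53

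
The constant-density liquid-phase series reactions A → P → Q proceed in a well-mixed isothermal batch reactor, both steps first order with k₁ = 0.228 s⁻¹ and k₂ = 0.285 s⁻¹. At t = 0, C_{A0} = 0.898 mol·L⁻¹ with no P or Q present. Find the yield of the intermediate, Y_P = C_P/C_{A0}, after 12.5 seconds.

For first-order series with pure A initially, C_P(t) = k₁C_{A0}/(k₂−k₁)·(e^(−k₁t) − e^(−k₂t)).
e^(−k₁t) = e^(−0.228×12.5) = e^(−2.850) = 0.05784; e^(−k₂t) = e^(−3.562) = 0.02837.
C_P = 0.228×0.898/(0.285−0.228) × (0.05784−0.02837) = 3.592×0.02948 = 0.1059 mol·L⁻¹.
Y_P = C_P/C_{A0} = 0.1059/0.898 = 0.118.

0.118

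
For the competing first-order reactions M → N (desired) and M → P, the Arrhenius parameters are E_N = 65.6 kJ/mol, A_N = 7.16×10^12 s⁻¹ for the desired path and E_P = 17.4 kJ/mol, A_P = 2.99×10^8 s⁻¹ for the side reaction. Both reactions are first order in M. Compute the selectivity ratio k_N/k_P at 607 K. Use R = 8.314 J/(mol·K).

1.70

k_N/k_P = (A_N/A_P)·exp[−(E_N−E_P)/(RT)] = (A_N/A_P)·exp[(E_P−E_N)/(RT)].
(E_P−E_N)/(RT) = (17.4−65.6)×10³/(8.314×607) = -48200/5047 = -9.551.
k_N/k_P = (7.16×10^12/2.99×10^8)·exp(-9.551) = 23946 × 7.113×10^-5 = 1.70.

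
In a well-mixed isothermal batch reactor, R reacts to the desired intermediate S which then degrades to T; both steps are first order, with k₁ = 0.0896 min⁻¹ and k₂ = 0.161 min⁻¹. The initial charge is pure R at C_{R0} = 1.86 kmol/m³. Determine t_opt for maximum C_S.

8.21 min

For first-order series the maximum of C_S occurs at t_opt = ln(k₂/k₁)/(k₂−k₁).
= ln(0.161/0.0896)/(0.161−0.0896) = ln(1.797)/0.07140 = 0.5860/0.07140 = 8.21 min.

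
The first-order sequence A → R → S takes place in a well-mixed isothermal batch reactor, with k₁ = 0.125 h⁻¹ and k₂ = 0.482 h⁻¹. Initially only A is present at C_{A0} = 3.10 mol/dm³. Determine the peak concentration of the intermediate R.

0.501 mol/dm³

Evaluating C_R at t_opt = ln(k₂/k₁)/(k₂−k₁) gives C_{R,max}/C_{A0} = (k₁/k₂)^[k₂/(k₂−k₁)].
= (0.125/0.482)^(0.482/(0.482−0.125)) = (0.2593)^(1.350) = 0.1617.
C_{R,max} = 0.1617×3.10 = 0.501 mol/dm³.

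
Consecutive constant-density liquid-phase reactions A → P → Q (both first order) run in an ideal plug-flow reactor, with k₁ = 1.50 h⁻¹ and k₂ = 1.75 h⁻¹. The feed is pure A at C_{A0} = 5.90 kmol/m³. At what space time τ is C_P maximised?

0.617 h

The intermediate peaks when r₁ = r₂, i.e. k₁e^(−k₁τ) = k₂e^(−k₂τ), giving τ_opt = ln(k₂/k₁)/(k₂−k₁).
= ln(1.75/1.50)/(1.75−1.50) = ln(1.167)/0.2500 = 0.1542/0.2500 = 0.617 h.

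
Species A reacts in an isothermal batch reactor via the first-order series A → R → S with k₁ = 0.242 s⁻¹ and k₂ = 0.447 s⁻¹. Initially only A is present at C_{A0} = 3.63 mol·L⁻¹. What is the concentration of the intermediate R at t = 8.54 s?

0.448 mol·L⁻¹

For first-order series with pure A initially, C_R(t) = k₁C_{A0}/(k₂−k₁)·(e^(−k₁t) − e^(−k₂t)).
e^(−k₁t) = e^(−0.242×8.54) = e^(−2.067) = 0.1266; e^(−k₂t) = e^(−3.817) = 0.02199.
C_R = 0.242×3.63/(0.447−0.242) × (0.1266−0.02199) = 4.285×0.1046 = 0.4483 mol·L⁻¹.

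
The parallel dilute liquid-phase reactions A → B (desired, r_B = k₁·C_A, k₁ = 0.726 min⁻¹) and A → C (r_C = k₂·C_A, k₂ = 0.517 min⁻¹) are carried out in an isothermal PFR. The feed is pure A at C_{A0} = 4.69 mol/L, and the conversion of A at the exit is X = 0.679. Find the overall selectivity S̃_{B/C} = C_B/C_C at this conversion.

1.40

C_A = C_{A0}(1−X) = 1.505 mol/L.
Both paths are first order in A, so the instantaneous fraction to B is constant: dC_B/d(−C_A) = k₁/(k₁+k₂) = 0.5841.
C_B = 0.5841·(C_{A0}−C_A) = 0.5841×3.185 = 1.86 mol/L.
C_C = (C_{A0}−C_A)−C_B = 1.325 mol/L; S̃_{B/C} = 1.860/1.325 = 1.40.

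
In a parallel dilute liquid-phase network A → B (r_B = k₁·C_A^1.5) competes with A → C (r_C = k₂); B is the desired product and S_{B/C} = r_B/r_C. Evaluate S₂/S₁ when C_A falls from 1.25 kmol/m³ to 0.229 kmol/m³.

0.0784

S_{B/C} = (k₁/k₂)·C_A^1.5, so S₂/S₁ = (C_{A,2}/C_{A,1})^1.5.
= (0.229/1.25)^1.5 = (0.1832)^1.5 = 0.0784.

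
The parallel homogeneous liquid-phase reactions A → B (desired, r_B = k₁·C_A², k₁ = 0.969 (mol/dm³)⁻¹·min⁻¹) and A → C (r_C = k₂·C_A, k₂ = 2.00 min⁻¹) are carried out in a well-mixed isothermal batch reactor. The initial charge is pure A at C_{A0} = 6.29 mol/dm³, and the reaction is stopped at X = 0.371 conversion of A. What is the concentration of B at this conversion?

1.66 mol/dm³

C_A = C_{A0}(1−X) = 3.956 mol/dm³.
Along a PFR/batch, dC_C/dC_A = −r_C/(r_B+r_C) = −k₂/(k₂+k₁·C_A).
Integrating from C_{A0} to C_A: C_C = (2.00/0.969)·ln[(2.00+0.969·6.29)/(2.00+0.969·3.96)] = 2.064·ln(8.095/5.834) = 0.6761 mol/dm³.
Then C_B = (C_{A0}−C_A) − C_C = 2.334 − 0.6761 = 1.657 mol/dm³.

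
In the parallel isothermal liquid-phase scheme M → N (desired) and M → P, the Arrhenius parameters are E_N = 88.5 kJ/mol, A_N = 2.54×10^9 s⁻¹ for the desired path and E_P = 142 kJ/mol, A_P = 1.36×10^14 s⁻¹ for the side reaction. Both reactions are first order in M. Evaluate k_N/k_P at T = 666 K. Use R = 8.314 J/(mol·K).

0.293

Since both paths have the same order in M, the concentration cancels and S_{N/P} = k_N/k_P = (A_N/A_P)·exp[(E_P−E_N)/(RT)].
(E_P−E_N)/(RT) = (142−88.5)×10³/(8.314×666) = 53500/5537 = 9.662.
k_N/k_P = (2.54×10^9/1.36×10^14)·exp(9.662) = 1.868×10^-5 × 15710 = 0.293.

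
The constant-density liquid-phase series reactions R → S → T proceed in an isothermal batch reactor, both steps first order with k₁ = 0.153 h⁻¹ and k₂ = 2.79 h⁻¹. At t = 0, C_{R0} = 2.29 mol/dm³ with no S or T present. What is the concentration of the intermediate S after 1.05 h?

For first-order series with pure R initially, C_S(t) = k₁C_{R0}/(k₂−k₁)·(e^(−k₁t) − e^(−k₂t)).
e^(−k₁t) = e^(−0.153×1.05) = e^(−0.1607) = 0.8516; e^(−k₂t) = e^(−2.929) = 0.05342.
C_S = 0.153×2.29/(2.79−0.153) × (0.8516−0.05342) = 0.1329×0.7982 = 0.1060 mol/dm³.

0.106 mol/dm³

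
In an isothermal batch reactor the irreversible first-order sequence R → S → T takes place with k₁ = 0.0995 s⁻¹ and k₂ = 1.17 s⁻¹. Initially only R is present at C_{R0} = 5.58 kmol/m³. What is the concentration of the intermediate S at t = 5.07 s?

0.312 kmol/m³

Solving the coupled first-order balances gives C_S(t) = [k₁/(k₂−k₁)]·C_{R0}·(e^(−k₁t) − e^(−k₂t)).
e^(−k₁t) = e^(−0.0995×5.07) = e^(−0.5045) = 0.6038; e^(−k₂t) = e^(−5.932) = 0.002653.
C_S = 0.0995×5.58/(1.17−0.0995) × (0.6038−0.002653) = 0.5186×0.6012 = 0.3118 kmol/m³.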